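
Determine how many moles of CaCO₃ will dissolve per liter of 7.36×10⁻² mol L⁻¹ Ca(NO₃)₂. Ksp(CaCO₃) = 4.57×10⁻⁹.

CaCO₃(s) ⇌ Ca²⁺(aq) + CO₃²⁻(aq)
Let s be the solubility of CaCO₃ here. The common ion gives [Ca²⁺] ≈ 7.36×10⁻² mol L⁻¹, and [CO₃²⁻] = s.
Ksp = [Ca²⁺][CO₃²⁻] = (7.36×10⁻²)s
s = 4.57×10⁻⁹ / (7.36×10⁻²) = 6.21×10⁻⁸
s = 6.21×10⁻⁸ mol L⁻¹

6.21×10⁻⁸ M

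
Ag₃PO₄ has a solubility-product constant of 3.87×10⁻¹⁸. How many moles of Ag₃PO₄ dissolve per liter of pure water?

1.95×10⁻⁵ M

Ag₃PO₄(s) ⇌ 3 Ag⁺(aq) + PO₄³⁻(aq)
For each mole of Ag₃PO₄ that dissolves per liter, [Ag⁺] = 3s and [PO₄³⁻] = s; let s denote this solubility.
Ksp = [Ag⁺]^3[PO₄³⁻] = (3s)^3 · s = 27s^4
27s^4 = 3.87×10⁻¹⁸  ⇒  s^4 = 1.43×10⁻¹⁹
s = 1.95×10⁻⁵ mol L⁻¹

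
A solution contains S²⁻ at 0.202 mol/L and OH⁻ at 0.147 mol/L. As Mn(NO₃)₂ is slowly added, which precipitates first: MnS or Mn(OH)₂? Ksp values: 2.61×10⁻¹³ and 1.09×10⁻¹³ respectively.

MnS

Precipitation begins when Q = Ksp.
For MnS: [Mn²⁺] = (Ksp/[S²⁻]) = 1.29×10⁻¹² mol/L
For Mn(OH)₂: [Mn²⁺] = (Ksp/[OH⁻]^2) = 5.04×10⁻¹² mol/L
Since MnS needs less Mn²⁺ to reach saturation, it precipitates first.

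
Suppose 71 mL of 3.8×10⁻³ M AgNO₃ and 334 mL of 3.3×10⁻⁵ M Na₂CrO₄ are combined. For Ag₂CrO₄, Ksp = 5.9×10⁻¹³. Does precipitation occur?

Total volume after mixing = 71 + 334 = 405 mL.
[Ag⁺] = (3.8×10⁻³)(71)/405 = 6.7×10⁻⁴ M
[CrO₄²⁻] = (3.3×10⁻⁵)(334)/405 = 2.7×10⁻⁵ M
Q = [Ag⁺]^2[CrO₄²⁻] = 1.2×10⁻¹¹
Q = 1.2×10⁻¹¹ > Ksp = 5.9×10⁻¹³, so the solution is supersaturated and Ag₂CrO₄ precipitates.

Yes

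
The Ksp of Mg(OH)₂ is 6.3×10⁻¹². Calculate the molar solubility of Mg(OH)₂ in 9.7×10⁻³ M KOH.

6.7×10⁻⁸ M

Mg(OH)₂(s) ⇌ Mg²⁺(aq) + 2 OH⁻(aq)
The solution already contains OH⁻ at 9.7×10⁻³ M. Let s be the molar solubility of Mg(OH)₂.
[OH⁻] ≈ 9.7×10⁻³ M (common ion dominates); [Mg²⁺] = s.
Ksp = [Mg²⁺][OH⁻]^2 = s(9.7×10⁻³)^2
s = 6.3×10⁻¹² / (9.7×10⁻³)^2 = 6.7×10⁻⁸
s = 6.7×10⁻⁸ M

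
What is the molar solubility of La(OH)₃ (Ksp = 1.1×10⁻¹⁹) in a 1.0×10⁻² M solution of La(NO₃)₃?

La(OH)₃(s) ⇌ La³⁺(aq) + 3 OH⁻(aq)
Let s be the solubility of La(OH)₃ here. The common ion gives [La³⁺] ≈ 1.0×10⁻² M, and [OH⁻] = 3s.
Ksp = [La³⁺][OH⁻]^3 = (1.0×10⁻²)(3s)^3
(3s)^3 = 1.1×10⁻¹⁹ / (1.0×10⁻²) = 1.1×10⁻¹⁷
s = 7.4×10⁻⁷ M

7.4×10⁻⁷ M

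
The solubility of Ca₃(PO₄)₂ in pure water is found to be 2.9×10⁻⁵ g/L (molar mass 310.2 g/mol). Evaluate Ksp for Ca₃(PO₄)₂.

Ksp = 7.7×10⁻³⁴

Molar solubility s = (2.9×10⁻⁵ g/L) / (310.2 g/mol) = 9.349×10⁻⁸ mol/L
Ca₃(PO₄)₂(s) ⇌ 3 Ca²⁺(aq) + 2 PO₄³⁻(aq)
For each mole of Ca₃(PO₄)₂ that dissolves per liter, [Ca²⁺] = 3s and [PO₄³⁻] = 2s; let s denote this solubility.
Ksp = [Ca²⁺]^3[PO₄³⁻]^2 = (3s)^3 · (2s)^2 = 108s^5
Ksp = 108 × (9.349×10⁻⁸)^5 = 7.7×10⁻³⁴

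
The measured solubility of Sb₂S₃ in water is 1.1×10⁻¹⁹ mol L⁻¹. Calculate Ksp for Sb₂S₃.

Ksp = 1.7×10⁻⁹³

Sb₂S₃(s) ⇌ 2 Sb³⁺(aq) + 3 S²⁻(aq)
Let s be the molar solubility. Then [Sb³⁺] = 2s and [S²⁻] = 3s.
Ksp = [Sb³⁺]^2[S²⁻]^3 = (2s)^2 · (3s)^3 = 108s^5
Ksp = 108 × (1.1×10⁻¹⁹)^5 = 1.7×10⁻⁹³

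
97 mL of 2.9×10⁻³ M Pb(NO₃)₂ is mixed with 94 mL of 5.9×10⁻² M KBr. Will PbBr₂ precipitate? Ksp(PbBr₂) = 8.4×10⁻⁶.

The combined volume is 191 mL.
[Pb²⁺] = (2.9×10⁻³)(97)/191 = 1.5×10⁻³ M
[Br⁻] = (5.9×10⁻²)(94)/191 = 2.9×10⁻² M
Q = [Pb²⁺][Br⁻]^2 = 1.2×10⁻⁶
Q = 1.2×10⁻⁶ < Ksp = 8.4×10⁻⁶, so the solution is unsaturated and no precipitate forms.

No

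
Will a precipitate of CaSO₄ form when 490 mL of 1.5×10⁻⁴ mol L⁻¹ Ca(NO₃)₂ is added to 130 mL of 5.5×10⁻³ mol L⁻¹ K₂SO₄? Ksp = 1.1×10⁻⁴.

No

Total volume after mixing = 490 + 130 = 620 mL.
[Ca²⁺] = (1.5×10⁻⁴)(490)/620 = 1.2×10⁻⁴ mol L⁻¹
[SO₄²⁻] = (5.5×10⁻³)(130)/620 = 1.2×10⁻³ mol L⁻¹
Q = [Ca²⁺][SO₄²⁻] = 1.4×10⁻⁷
Q = 1.4×10⁻⁷ < Ksp = 1.1×10⁻⁴, so the solution is unsaturated and no precipitate forms.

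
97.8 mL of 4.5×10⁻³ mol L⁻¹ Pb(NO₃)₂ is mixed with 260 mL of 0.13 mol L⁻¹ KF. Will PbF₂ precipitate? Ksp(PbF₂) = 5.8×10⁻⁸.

Yes

The combined volume is 357.8 mL.
[Pb²⁺] = (4.5×10⁻³)(97.8)/357.8 = 1.2×10⁻³ mol L⁻¹
[F⁻] = (0.13)(260)/357.8 = 9.4×10⁻² mol L⁻¹
Q = [Pb²⁺][F⁻]^2 = 1.1×10⁻⁵
Q = 1.1×10⁻⁵ > Ksp = 5.8×10⁻⁸, so the solution is supersaturated and PbF₂ precipitates.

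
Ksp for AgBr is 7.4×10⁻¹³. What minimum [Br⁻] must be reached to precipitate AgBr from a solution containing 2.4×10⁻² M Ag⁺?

3.1×10⁻¹¹ M

Precipitation begins when Q = Ksp.
AgBr(s) ⇌ Ag⁺(aq) + Br⁻(aq)
Ksp = [Ag⁺][Br⁻] = [Br⁻](2.4×10⁻²)
[Br⁻] = 7.4×10⁻¹³ / (2.4×10⁻²) = 3.1×10⁻¹¹
[Br⁻] = 3.1×10⁻¹¹ M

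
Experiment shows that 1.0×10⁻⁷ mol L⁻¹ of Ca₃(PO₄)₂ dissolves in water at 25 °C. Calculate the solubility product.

Ca₃(PO₄)₂(s) ⇌ 3 Ca²⁺(aq) + 2 PO₄³⁻(aq)
If s mol/L of Ca₃(PO₄)₂ dissolves, [Ca²⁺] = 3s and [PO₄³⁻] = 2s.
Ksp = [Ca²⁺]^3[PO₄³⁻]^2 = (3s)^3 · (2s)^2 = 108s^5
Ksp = 108 × (1.0×10⁻⁷)^5 = 1.1×10⁻³³

Ksp = 1.1×10⁻³³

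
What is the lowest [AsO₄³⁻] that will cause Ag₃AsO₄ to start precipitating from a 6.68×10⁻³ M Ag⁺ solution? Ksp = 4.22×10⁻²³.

A salt starts to precipitate once the ion product Q reaches its Ksp.
Ag₃AsO₄(s) ⇌ 3 Ag⁺(aq) + AsO₄³⁻(aq)
Ksp = [Ag⁺]^3[AsO₄³⁻] = [AsO₄³⁻](6.68×10⁻³)^3
[AsO₄³⁻] = 4.22×10⁻²³ / (6.68×10⁻³)^3 = 1.42×10⁻¹⁶
[AsO₄³⁻] = 1.42×10⁻¹⁶ M

1.42×10⁻¹⁶ M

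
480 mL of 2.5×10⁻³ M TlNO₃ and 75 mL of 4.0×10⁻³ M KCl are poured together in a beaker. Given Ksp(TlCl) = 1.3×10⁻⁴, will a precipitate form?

The combined volume is 555 mL.
[Tl⁺] = (2.5×10⁻³)(480)/555 = 2.2×10⁻³ M
[Cl⁻] = (4.0×10⁻³)(75)/555 = 5.4×10⁻⁴ M
Q = [Tl⁺][Cl⁻] = 1.2×10⁻⁶
Since Q (1.2×10⁻⁶) is less than Ksp (1.3×10⁻⁴), no TlCl precipitates.

No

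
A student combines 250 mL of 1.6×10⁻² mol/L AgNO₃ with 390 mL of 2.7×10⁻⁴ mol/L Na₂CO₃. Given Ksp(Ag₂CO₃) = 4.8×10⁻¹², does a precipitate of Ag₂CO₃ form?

Yes

After mixing, V = 250 mL + 390 mL = 640 mL.
[Ag⁺] = (1.6×10⁻²)(250)/640 = 6.3×10⁻³ mol/L
[CO₃²⁻] = (2.7×10⁻⁴)(390)/640 = 1.6×10⁻⁴ mol/L
Q = [Ag⁺]^2[CO₃²⁻] = 6.4×10⁻⁹
Q = 6.4×10⁻⁹ > Ksp = 4.8×10⁻¹², so the solution is supersaturated and Ag₂CO₃ precipitates.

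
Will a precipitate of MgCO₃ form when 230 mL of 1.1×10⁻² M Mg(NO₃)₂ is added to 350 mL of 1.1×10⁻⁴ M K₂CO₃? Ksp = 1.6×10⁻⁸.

The combined volume is 580 mL.
[Mg²⁺] = (1.1×10⁻²)(230)/580 = 4.4×10⁻³ M
[CO₃²⁻] = (1.1×10⁻⁴)(350)/580 = 6.6×10⁻⁵ M
Q = [Mg²⁺][CO₃²⁻] = 2.9×10⁻⁷
Q = 2.9×10⁻⁷ > Ksp = 1.6×10⁻⁸, so the solution is supersaturated and MgCO₃ precipitates.

Yes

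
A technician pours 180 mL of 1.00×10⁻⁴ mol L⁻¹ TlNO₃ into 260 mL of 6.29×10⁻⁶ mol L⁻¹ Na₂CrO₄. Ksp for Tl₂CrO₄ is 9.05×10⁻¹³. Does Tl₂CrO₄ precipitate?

No

Total volume after mixing = 180 + 260 = 440 mL.
[Tl⁺] = (1.00×10⁻⁴)(180)/440 = 4.09×10⁻⁵ mol L⁻¹
[CrO₄²⁻] = (6.29×10⁻⁶)(260)/440 = 3.72×10⁻⁶ mol L⁻¹
Q = [Tl⁺]^2[CrO₄²⁻] = 6.22×10⁻¹⁵
Q < Ksp (6.22×10⁻¹⁵ vs 9.05×10⁻¹³); the solution remains unsaturated and no precipitate forms.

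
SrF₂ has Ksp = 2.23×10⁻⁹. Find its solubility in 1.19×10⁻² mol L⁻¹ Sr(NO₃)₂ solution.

SrF₂(s) ⇌ Sr²⁺(aq) + 2 F⁻(aq)
With Sr²⁺ already at 1.19×10⁻² mol L⁻¹ and s small, take [Sr²⁺] ≈ 1.19×10⁻² mol L⁻¹ and [F⁻] = 2s.
Ksp = [Sr²⁺][F⁻]^2 = (1.19×10⁻²)(2s)^2
(2s)^2 = 2.23×10⁻⁹ / (1.19×10⁻²) = 1.87×10⁻⁷
s = 2.16×10⁻⁴ mol L⁻¹

2.16×10⁻⁴ M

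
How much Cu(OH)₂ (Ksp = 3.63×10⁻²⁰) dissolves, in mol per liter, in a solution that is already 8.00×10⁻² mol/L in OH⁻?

Cu(OH)₂(s) ⇌ Cu²⁺(aq) + 2 OH⁻(aq)
OH⁻ is already present at 8.00×10⁻² mol/L. If s mol/L of Cu(OH)₂ dissolves, [Cu²⁺] = s while [OH⁻] ≈ 8.00×10⁻² mol/L.
Ksp = [Cu²⁺][OH⁻]^2 = s(8.00×10⁻²)^2
s = 3.63×10⁻²⁰ / (8.00×10⁻²)^2 = 5.67×10⁻¹⁸
s = 5.67×10⁻¹⁸ mol/L

5.67×10⁻¹⁸ M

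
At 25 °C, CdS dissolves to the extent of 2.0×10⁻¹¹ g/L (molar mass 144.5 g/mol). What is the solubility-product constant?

Molar solubility s = (2.0×10⁻¹¹ g/L) / (144.5 g/mol) = 1.384×10⁻¹³ mol/L
CdS(s) ⇌ Cd²⁺(aq) + S²⁻(aq)
Let s be the molar solubility. Then [Cd²⁺] = s and [S²⁻] = s.
Ksp = [Cd²⁺][S²⁻] = s · s = s^2
Ksp = (1.384×10⁻¹³)^2 = 1.9×10⁻²⁶

Ksp = 1.9×10⁻²⁶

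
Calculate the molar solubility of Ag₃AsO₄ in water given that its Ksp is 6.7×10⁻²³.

1.3×10⁻⁶ M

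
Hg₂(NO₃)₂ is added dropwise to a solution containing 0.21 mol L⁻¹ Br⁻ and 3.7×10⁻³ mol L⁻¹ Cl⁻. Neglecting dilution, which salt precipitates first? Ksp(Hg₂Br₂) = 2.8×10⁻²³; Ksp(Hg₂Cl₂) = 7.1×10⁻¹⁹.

Precipitation begins when Q = Ksp.
For Hg₂Br₂: [Hg₂²⁺] = (Ksp/[Br⁻]^2) = 6.3×10⁻²² mol L⁻¹
For Hg₂Cl₂: [Hg₂²⁺] = (Ksp/[Cl⁻]^2) = 5.2×10⁻¹⁴ mol L⁻¹
Hg₂Br₂ requires the lower [Hg₂²⁺], so it precipitates first.

Hg₂Br₂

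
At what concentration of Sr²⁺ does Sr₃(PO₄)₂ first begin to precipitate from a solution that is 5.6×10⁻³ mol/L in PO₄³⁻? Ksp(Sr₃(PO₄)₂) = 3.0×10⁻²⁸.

The threshold for precipitation is Q = Ksp.
Sr₃(PO₄)₂(s) ⇌ 3 Sr²⁺(aq) + 2 PO₄³⁻(aq)
Ksp = [Sr²⁺]^3[PO₄³⁻]^2 = [Sr²⁺]^3(5.6×10⁻³)^2
[Sr²⁺]^3 = 3.0×10⁻²⁸ / (5.6×10⁻³)^2 = 9.6×10⁻²⁴
[Sr²⁺] = 2.1×10⁻⁸ mol/L

2.1×10⁻⁸ M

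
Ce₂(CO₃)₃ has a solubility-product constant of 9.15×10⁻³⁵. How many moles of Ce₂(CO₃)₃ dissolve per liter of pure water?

6.10×10⁻⁸ M

Ce₂(CO₃)₃(s) ⇌ 2 Ce³⁺(aq) + 3 CO₃²⁻(aq)
If s mol/L of Ce₂(CO₃)₃ dissolves, [Ce³⁺] = 2s and [CO₃²⁻] = 3s.
Ksp = [Ce³⁺]^2[CO₃²⁻]^3 = (2s)^2 · (3s)^3 = 108s^5
108s^5 = 9.15×10⁻³⁵  ⇒  s^5 = 8.47×10⁻³⁷
s = (8.47×10⁻³⁷)^(1/5) = 6.10×10⁻⁸ mol L⁻¹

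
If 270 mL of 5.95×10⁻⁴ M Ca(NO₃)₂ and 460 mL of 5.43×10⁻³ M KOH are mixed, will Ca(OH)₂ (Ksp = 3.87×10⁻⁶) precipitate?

No

Total volume after mixing = 270 + 460 = 730 mL.
[Ca²⁺] = (5.95×10⁻⁴)(270)/730 = 2.20×10⁻⁴ M
[OH⁻] = (5.43×10⁻³)(460)/730 = 3.42×10⁻³ M
Q = [Ca²⁺][OH⁻]^2 = 2.58×10⁻⁹
Q = 2.58×10⁻⁹ < Ksp = 3.87×10⁻⁶, so the solution is unsaturated and no precipitate forms.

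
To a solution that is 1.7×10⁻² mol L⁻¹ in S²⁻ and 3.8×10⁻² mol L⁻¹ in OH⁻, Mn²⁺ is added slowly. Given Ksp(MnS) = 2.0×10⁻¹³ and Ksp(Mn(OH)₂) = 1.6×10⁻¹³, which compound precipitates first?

MnS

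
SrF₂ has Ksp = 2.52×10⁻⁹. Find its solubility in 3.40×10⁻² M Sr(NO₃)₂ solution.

1.36×10⁻⁴ M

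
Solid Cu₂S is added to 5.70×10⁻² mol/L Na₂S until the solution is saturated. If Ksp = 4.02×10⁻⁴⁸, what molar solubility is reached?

4.20×10⁻²⁴ M

Cu₂S(s) ⇌ 2 Cu⁺(aq) + S²⁻(aq)
The solution already contains S²⁻ at 5.70×10⁻² mol/L. Let s be the molar solubility of Cu₂S.
[S²⁻] ≈ 5.70×10⁻² mol/L (common ion dominates); [Cu⁺] = 2s.
Ksp = [Cu⁺]^2[S²⁻] = (2s)^2(5.70×10⁻²)
(2s)^2 = 4.02×10⁻⁴⁸ / (5.70×10⁻²) = 7.05×10⁻⁴⁷
s = 4.20×10⁻²⁴ mol/L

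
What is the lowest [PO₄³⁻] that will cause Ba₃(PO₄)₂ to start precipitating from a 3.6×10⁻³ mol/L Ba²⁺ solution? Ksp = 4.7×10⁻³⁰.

Precipitation begins when Q = Ksp.
Ba₃(PO₄)₂(s) ⇌ 3 Ba²⁺(aq) + 2 PO₄³⁻(aq)
Ksp = [Ba²⁺]^3[PO₄³⁻]^2 = [PO₄³⁻]^2(3.6×10⁻³)^3
[PO₄³⁻]^2 = 4.7×10⁻³⁰ / (3.6×10⁻³)^3 = 1.0×10⁻²²
[PO₄³⁻] = 1.0×10⁻¹¹ mol/L

1.0×10⁻¹¹ M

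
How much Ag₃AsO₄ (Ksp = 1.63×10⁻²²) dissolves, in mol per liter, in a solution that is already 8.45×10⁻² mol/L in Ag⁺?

2.70×10⁻¹⁹ M

Ag₃AsO₄(s) ⇌ 3 Ag⁺(aq) + AsO₄³⁻(aq)
With Ag⁺ already at 8.45×10⁻² mol/L and s small, take [Ag⁺] ≈ 8.45×10⁻² mol/L and [AsO₄³⁻] = s.
Ksp = [Ag⁺]^3[AsO₄³⁻] = (8.45×10⁻²)^3s
s = 1.63×10⁻²² / (8.45×10⁻²)^3 = 2.70×10⁻¹⁹
s = 2.70×10⁻¹⁹ mol/L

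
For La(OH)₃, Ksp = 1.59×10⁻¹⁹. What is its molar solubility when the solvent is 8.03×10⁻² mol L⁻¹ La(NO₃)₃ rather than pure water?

La(OH)₃(s) ⇌ La³⁺(aq) + 3 OH⁻(aq)
The solution already contains La³⁺ at 8.03×10⁻² mol L⁻¹. Let s be the molar solubility of La(OH)₃.
[La³⁺] ≈ 8.03×10⁻² mol L⁻¹ (common ion dominates); [OH⁻] = 3s.
Ksp = [La³⁺][OH⁻]^3 = (8.03×10⁻²)(3s)^3
(3s)^3 = 1.59×10⁻¹⁹ / (8.03×10⁻²) = 1.98×10⁻¹⁸
s = 4.19×10⁻⁷ mol L⁻¹

4.19×10⁻⁷ M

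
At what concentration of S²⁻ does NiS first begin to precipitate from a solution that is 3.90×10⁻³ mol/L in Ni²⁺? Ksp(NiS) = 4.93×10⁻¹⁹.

The threshold for precipitation is Q = Ksp.
NiS(s) ⇌ Ni²⁺(aq) + S²⁻(aq)
Ksp = [Ni²⁺][S²⁻] = [S²⁻](3.90×10⁻³)
[S²⁻] = 4.93×10⁻¹⁹ / (3.90×10⁻³) = 1.26×10⁻¹⁶
[S²⁻] = 1.26×10⁻¹⁶ mol/L

1.26×10⁻¹⁶ M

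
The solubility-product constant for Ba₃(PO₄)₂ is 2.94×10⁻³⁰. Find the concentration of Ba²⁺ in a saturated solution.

Ba₃(PO₄)₂(s) ⇌ 3 Ba²⁺(aq) + 2 PO₄³⁻(aq)
If s mol/L of Ba₃(PO₄)₂ dissolves, [Ba²⁺] = 3s and [PO₄³⁻] = 2s.
Ksp = [Ba²⁺]^3[PO₄³⁻]^2 = (3s)^3 · (2s)^2 = 108s^5 = 2.94×10⁻³⁰
s = 4.86×10⁻⁷ M
[Ba²⁺] = 3s = 1.46×10⁻⁶ M

1.46×10⁻⁶ M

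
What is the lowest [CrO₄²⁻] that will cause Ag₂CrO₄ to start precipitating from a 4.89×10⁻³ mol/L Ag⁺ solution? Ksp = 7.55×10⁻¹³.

A salt starts to precipitate once the ion product Q reaches its Ksp.
Ag₂CrO₄(s) ⇌ 2 Ag⁺(aq) + CrO₄²⁻(aq)
Ksp = [Ag⁺]^2[CrO₄²⁻] = [CrO₄²⁻](4.89×10⁻³)^2
[CrO₄²⁻] = 7.55×10⁻¹³ / (4.89×10⁻³)^2 = 3.16×10⁻⁸
[CrO₄²⁻] = 3.16×10⁻⁸ mol/L

3.16×10⁻⁸ M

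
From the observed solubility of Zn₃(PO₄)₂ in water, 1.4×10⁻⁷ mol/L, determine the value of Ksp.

Ksp = 5.8×10⁻³³

Zn₃(PO₄)₂(s) ⇌ 3 Zn²⁺(aq) + 2 PO₄³⁻(aq)
Let s be the molar solubility. Then [Zn²⁺] = 3s and [PO₄³⁻] = 2s.
Ksp = [Zn²⁺]^3[PO₄³⁻]^2 = (3s)^3 · (2s)^2 = 108s^5
Ksp = 108 × (1.4×10⁻⁷)^5 = 5.8×10⁻³³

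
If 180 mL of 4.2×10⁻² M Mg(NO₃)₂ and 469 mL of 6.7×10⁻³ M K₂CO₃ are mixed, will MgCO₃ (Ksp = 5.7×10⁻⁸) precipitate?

Yes

The combined volume is 649 mL.
[Mg²⁺] = (4.2×10⁻²)(180)/649 = 1.2×10⁻² M
[CO₃²⁻] = (6.7×10⁻³)(469)/649 = 4.8×10⁻³ M
Q = [Mg²⁺][CO₃²⁻] = 5.6×10⁻⁵
Q = 5.6×10⁻⁵ > Ksp = 5.7×10⁻⁸, so the solution is supersaturated and MgCO₃ precipitates.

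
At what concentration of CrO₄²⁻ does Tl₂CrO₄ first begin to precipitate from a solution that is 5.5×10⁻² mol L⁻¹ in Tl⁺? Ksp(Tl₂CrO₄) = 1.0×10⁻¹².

3.3×10⁻¹⁰ M

A salt starts to precipitate once the ion product Q reaches its Ksp.
Tl₂CrO₄(s) ⇌ 2 Tl⁺(aq) + CrO₄²⁻(aq)
Ksp = [Tl⁺]^2[CrO₄²⁻] = [CrO₄²⁻](5.5×10⁻²)^2
[CrO₄²⁻] = 1.0×10⁻¹² / (5.5×10⁻²)^2 = 3.3×10⁻¹⁰
[CrO₄²⁻] = 3.3×10⁻¹⁰ mol L⁻¹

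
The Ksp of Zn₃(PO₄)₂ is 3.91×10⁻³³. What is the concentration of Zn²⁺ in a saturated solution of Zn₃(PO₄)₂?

3.88×10⁻⁷ M

Zn₃(PO₄)₂(s) ⇌ 3 Zn²⁺(aq) + 2 PO₄³⁻(aq)
With molar solubility s: [Zn²⁺] = 3s, [PO₄³⁻] = 2s.
Ksp = [Zn²⁺]^3[PO₄³⁻]^2 = (3s)^3 · (2s)^2 = 108s^5 = 3.91×10⁻³³
s = 1.29×10⁻⁷ M
[Zn²⁺] = 3s = 3.88×10⁻⁷ M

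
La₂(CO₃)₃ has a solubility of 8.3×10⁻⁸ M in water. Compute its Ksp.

Ksp = 4.3×10⁻³⁴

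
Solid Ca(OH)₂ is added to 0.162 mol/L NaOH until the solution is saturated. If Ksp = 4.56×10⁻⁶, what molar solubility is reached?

1.74×10⁻⁴ M

Ca(OH)₂(s) ⇌ Ca²⁺(aq) + 2 OH⁻(aq)
With OH⁻ already at 0.162 mol/L and s small, take [OH⁻] ≈ 0.162 mol/L and [Ca²⁺] = s.
Ksp = [Ca²⁺][OH⁻]^2 = s(0.162)^2
s = 4.56×10⁻⁶ / (0.162)^2 = 1.74×10⁻⁴
s = 1.74×10⁻⁴ mol/L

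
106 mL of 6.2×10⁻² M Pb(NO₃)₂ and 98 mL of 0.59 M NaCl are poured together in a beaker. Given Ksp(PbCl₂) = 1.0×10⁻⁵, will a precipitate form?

The combined volume is 204 mL.
[Pb²⁺] = (6.2×10⁻²)(106)/204 = 3.2×10⁻² M
[Cl⁻] = (0.59)(98)/204 = 0.28 M
Q = [Pb²⁺][Cl⁻]^2 = 2.6×10⁻³
Since Q (2.6×10⁻³) exceeds Ksp (1.0×10⁻⁵), PbCl₂ will precipitate.

Yes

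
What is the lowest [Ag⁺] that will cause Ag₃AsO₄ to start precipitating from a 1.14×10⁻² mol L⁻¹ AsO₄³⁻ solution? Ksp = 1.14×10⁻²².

2.15×10⁻⁷ M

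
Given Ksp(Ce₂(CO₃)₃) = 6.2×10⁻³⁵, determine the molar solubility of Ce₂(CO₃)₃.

Ce₂(CO₃)₃(s) ⇌ 2 Ce³⁺(aq) + 3 CO₃²⁻(aq)
For each mole of Ce₂(CO₃)₃ that dissolves per liter, [Ce³⁺] = 2s and [CO₃²⁻] = 3s; let s denote this solubility.
Ksp = [Ce³⁺]^2[CO₃²⁻]^3 = (2s)^2 · (3s)^3 = 108s^5
108s^5 = 6.2×10⁻³⁵  ⇒  s^5 = 5.7×10⁻³⁷
s = 5.6×10⁻⁸ mol/L

5.6×10⁻⁸ M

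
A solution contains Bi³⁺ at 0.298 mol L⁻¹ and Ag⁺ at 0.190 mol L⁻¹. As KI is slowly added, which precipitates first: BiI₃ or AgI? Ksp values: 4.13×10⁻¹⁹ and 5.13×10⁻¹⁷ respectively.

Precipitation begins when Q = Ksp.
For BiI₃: [I⁻] = (Ksp/[Bi³⁺])^(1/3) = 1.11×10⁻⁶ mol L⁻¹
For AgI: [I⁻] = (Ksp/[Ag⁺]) = 2.70×10⁻¹⁶ mol L⁻¹
Since AgI needs less I⁻ to reach saturation, it precipitates first.

AgI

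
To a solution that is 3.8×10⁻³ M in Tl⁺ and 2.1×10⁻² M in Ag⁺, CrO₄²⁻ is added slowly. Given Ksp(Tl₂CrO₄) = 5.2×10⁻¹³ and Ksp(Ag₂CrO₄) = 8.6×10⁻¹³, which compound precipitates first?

Ag₂CrO₄

Each salt precipitates once Q = Ksp for that salt.
For Tl₂CrO₄: [CrO₄²⁻] = (Ksp/[Tl⁺]^2) = 3.6×10⁻⁸ M
For Ag₂CrO₄: [CrO₄²⁻] = (Ksp/[Ag⁺]^2) = 2.0×10⁻⁹ M
The smaller threshold [CrO₄²⁻] is reached first, so Ag₂CrO₄ precipitates first.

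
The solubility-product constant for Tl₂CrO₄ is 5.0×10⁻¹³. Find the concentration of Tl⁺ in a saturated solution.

1.0×10⁻⁴ M

Tl₂CrO₄(s) ⇌ 2 Tl⁺(aq) + CrO₄²⁻(aq)
If s mol/L of Tl₂CrO₄ dissolves, [Tl⁺] = 2s and [CrO₄²⁻] = s.
Ksp = [Tl⁺]^2[CrO₄²⁻] = (2s)^2 · s = 4s^3 = 5.0×10⁻¹³
s = 5.0×10⁻⁵ mol/L
[Tl⁺] = 2s = 1.0×10⁻⁴ mol/L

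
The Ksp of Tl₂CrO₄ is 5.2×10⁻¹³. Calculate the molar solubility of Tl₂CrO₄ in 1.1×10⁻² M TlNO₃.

Tl₂CrO₄(s) ⇌ 2 Tl⁺(aq) + CrO₄²⁻(aq)
The solution already contains Tl⁺ at 1.1×10⁻² M. Let s be the molar solubility of Tl₂CrO₄.
[Tl⁺] ≈ 1.1×10⁻² M (common ion dominates); [CrO₄²⁻] = s.
Ksp = [Tl⁺]^2[CrO₄²⁻] = (1.1×10⁻²)^2s
s = 5.2×10⁻¹³ / (1.1×10⁻²)^2 = 4.3×10⁻⁹
s = 4.3×10⁻⁹ M

4.3×10⁻⁹ M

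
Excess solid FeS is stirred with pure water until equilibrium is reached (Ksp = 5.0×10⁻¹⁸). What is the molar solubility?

FeS(s) ⇌ Fe²⁺(aq) + S²⁻(aq)
Call the molar solubility s, so that [Fe²⁺] = s and [S²⁻] = s.
Ksp = [Fe²⁺][S²⁻] = s · s = s^2
s^2 = 5.0×10⁻¹⁸
s = 2.2×10⁻⁹ M

2.2×10⁻⁹ M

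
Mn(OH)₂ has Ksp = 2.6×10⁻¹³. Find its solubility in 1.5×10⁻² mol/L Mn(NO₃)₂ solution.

2.1×10⁻⁶ M

Mn(OH)₂(s) ⇌ Mn²⁺(aq) + 2 OH⁻(aq)
With Mn²⁺ already at 1.5×10⁻² mol/L and s small, take [Mn²⁺] ≈ 1.5×10⁻² mol/L and [OH⁻] = 2s.
Ksp = [Mn²⁺][OH⁻]^2 = (1.5×10⁻²)(2s)^2
(2s)^2 = 2.6×10⁻¹³ / (1.5×10⁻²) = 1.7×10⁻¹¹
s = 2.1×10⁻⁶ mol/L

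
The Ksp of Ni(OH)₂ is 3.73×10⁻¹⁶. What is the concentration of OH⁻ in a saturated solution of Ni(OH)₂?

Ni(OH)₂(s) ⇌ Ni²⁺(aq) + 2 OH⁻(aq)
Let s be the molar solubility. Then [Ni²⁺] = s and [OH⁻] = 2s.
Ksp = [Ni²⁺][OH⁻]^2 = s · (2s)^2 = 4s^3 = 3.73×10⁻¹⁶
s = 4.53×10⁻⁶ mol/L
[OH⁻] = 2s = 9.07×10⁻⁶ mol/L

9.07×10⁻⁶ M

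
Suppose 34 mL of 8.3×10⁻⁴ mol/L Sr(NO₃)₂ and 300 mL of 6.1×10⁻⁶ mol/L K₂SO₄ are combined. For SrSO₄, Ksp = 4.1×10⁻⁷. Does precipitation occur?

No

After mixing, V = 34 mL + 300 mL = 334 mL.
[Sr²⁺] = (8.3×10⁻⁴)(34)/334 = 8.4×10⁻⁵ mol/L
[SO₄²⁻] = (6.1×10⁻⁶)(300)/334 = 5.5×10⁻⁶ mol/L
Q = [Sr²⁺][SO₄²⁻] = 4.6×10⁻¹⁰
Q = 4.6×10⁻¹⁰ < Ksp = 4.1×10⁻⁷, so the solution is unsaturated and no precipitate forms.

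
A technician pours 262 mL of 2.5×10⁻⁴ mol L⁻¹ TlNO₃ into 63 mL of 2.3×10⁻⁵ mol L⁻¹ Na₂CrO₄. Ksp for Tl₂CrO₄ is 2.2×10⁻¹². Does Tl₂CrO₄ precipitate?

No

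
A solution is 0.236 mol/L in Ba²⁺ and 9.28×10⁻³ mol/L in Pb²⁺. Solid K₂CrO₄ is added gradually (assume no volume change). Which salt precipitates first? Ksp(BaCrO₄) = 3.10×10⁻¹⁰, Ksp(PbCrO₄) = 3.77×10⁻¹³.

PbCrO₄

Each salt precipitates once Q = Ksp for that salt.
For BaCrO₄: [CrO₄²⁻] = (Ksp/[Ba²⁺]) = 1.31×10⁻⁹ mol/L
For PbCrO₄: [CrO₄²⁻] = (Ksp/[Pb²⁺]) = 4.06×10⁻¹¹ mol/L
Since PbCrO₄ needs less CrO₄²⁻ to reach saturation, it precipitates first.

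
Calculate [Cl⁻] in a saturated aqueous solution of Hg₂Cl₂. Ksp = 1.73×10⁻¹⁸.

1.51×10⁻⁶ M

Hg₂Cl₂(s) ⇌ Hg₂²⁺(aq) + 2 Cl⁻(aq)
If s mol/L of Hg₂Cl₂ dissolves, [Hg₂²⁺] = s and [Cl⁻] = 2s.
Ksp = [Hg₂²⁺][Cl⁻]^2 = s · (2s)^2 = 4s^3 = 1.73×10⁻¹⁸
s = 7.56×10⁻⁷ mol L⁻¹
[Cl⁻] = 2s = 1.51×10⁻⁶ mol L⁻¹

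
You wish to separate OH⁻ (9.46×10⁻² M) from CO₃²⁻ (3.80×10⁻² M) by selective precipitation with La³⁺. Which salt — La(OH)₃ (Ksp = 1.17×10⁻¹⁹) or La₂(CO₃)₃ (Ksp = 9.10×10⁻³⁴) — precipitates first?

La(OH)₃

Precipitation begins when Q = Ksp.
For La(OH)₃: [La³⁺] = (Ksp/[OH⁻]^3) = 1.38×10⁻¹⁶ M
For La₂(CO₃)₃: [La³⁺] = (Ksp/[CO₃²⁻]^3)^(1/2) = 4.07×10⁻¹⁵ M
Since La(OH)₃ needs less La³⁺ to reach saturation, it precipitates first.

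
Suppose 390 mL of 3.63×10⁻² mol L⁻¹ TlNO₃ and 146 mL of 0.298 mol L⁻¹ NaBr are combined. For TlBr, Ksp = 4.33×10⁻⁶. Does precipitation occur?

After mixing, V = 390 mL + 146 mL = 536 mL.
[Tl⁺] = (3.63×10⁻²)(390)/536 = 2.64×10⁻² mol L⁻¹
[Br⁻] = (0.298)(146)/536 = 8.12×10⁻² mol L⁻¹
Q = [Tl⁺][Br⁻] = 2.14×10⁻³
Q = 2.14×10⁻³ > Ksp = 4.33×10⁻⁶, so the solution is supersaturated and TlBr precipitates.

Yes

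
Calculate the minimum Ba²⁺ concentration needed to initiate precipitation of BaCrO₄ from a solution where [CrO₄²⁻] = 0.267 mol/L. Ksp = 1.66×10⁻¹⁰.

6.22×10⁻¹⁰ M

A salt starts to precipitate once the ion product Q reaches its Ksp.
BaCrO₄(s) ⇌ Ba²⁺(aq) + CrO₄²⁻(aq)
Ksp = [Ba²⁺][CrO₄²⁻] = [Ba²⁺](0.267)
[Ba²⁺] = 1.66×10⁻¹⁰ / (0.267) = 6.22×10⁻¹⁰
[Ba²⁺] = 6.22×10⁻¹⁰ mol/L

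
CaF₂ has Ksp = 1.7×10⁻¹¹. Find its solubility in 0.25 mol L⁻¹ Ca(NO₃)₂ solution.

CaF₂(s) ⇌ Ca²⁺(aq) + 2 F⁻(aq)
The solution already contains Ca²⁺ at 0.25 mol L⁻¹. Let s be the molar solubility of CaF₂.
[Ca²⁺] ≈ 0.25 mol L⁻¹ (common ion dominates); [F⁻] = 2s.
Ksp = [Ca²⁺][F⁻]^2 = (0.25)(2s)^2
(2s)^2 = 1.7×10⁻¹¹ / (0.25) = 6.8×10⁻¹¹
s = 4.1×10⁻⁶ mol L⁻¹

4.1×10⁻⁶ M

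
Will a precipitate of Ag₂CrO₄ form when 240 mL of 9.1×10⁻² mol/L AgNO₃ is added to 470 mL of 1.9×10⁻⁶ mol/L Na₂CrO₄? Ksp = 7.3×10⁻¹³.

Yes

The combined volume is 710 mL.
[Ag⁺] = (9.1×10⁻²)(240)/710 = 3.1×10⁻² mol/L
[CrO₄²⁻] = (1.9×10⁻⁶)(470)/710 = 1.3×10⁻⁶ mol/L
Q = [Ag⁺]^2[CrO₄²⁻] = 1.2×10⁻⁹
Because Q > Ksp (1.2×10⁻⁹ vs 7.3×10⁻¹³), a precipitate of Ag₂CrO₄ forms.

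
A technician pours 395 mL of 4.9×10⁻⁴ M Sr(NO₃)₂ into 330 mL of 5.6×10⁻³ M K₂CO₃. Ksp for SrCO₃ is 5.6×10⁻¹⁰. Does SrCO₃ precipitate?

Yes

Total volume after mixing = 395 + 330 = 725 mL.
[Sr²⁺] = (4.9×10⁻⁴)(395)/725 = 2.7×10⁻⁴ M
[CO₃²⁻] = (5.6×10⁻³)(330)/725 = 2.5×10⁻³ M
Q = [Sr²⁺][CO₃²⁻] = 6.8×10⁻⁷
Q = 6.8×10⁻⁷ > Ksp = 5.6×10⁻¹⁰, so the solution is supersaturated and SrCO₃ precipitates.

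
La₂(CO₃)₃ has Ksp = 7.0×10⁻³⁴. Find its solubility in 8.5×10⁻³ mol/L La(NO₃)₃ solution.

7.1×10⁻¹¹ M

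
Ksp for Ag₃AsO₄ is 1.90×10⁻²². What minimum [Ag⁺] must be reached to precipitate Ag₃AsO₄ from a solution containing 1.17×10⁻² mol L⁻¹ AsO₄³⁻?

Precipitation of each salt begins when its ion product equals Ksp.
Ag₃AsO₄(s) ⇌ 3 Ag⁺(aq) + AsO₄³⁻(aq)
Ksp = [Ag⁺]^3[AsO₄³⁻] = [Ag⁺]^3(1.17×10⁻²)
[Ag⁺]^3 = 1.90×10⁻²² / (1.17×10⁻²) = 1.62×10⁻²⁰
[Ag⁺] = 2.53×10⁻⁷ mol L⁻¹

2.53×10⁻⁷ M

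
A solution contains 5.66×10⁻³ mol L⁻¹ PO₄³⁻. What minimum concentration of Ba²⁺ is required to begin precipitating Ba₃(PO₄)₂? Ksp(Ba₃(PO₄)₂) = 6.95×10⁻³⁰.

The threshold for precipitation is Q = Ksp.
Ba₃(PO₄)₂(s) ⇌ 3 Ba²⁺(aq) + 2 PO₄³⁻(aq)
Ksp = [Ba²⁺]^3[PO₄³⁻]^2 = [Ba²⁺]^3(5.66×10⁻³)^2
[Ba²⁺]^3 = 6.95×10⁻³⁰ / (5.66×10⁻³)^2 = 2.17×10⁻²⁵
[Ba²⁺] = 6.01×10⁻⁹ mol L⁻¹

6.01×10⁻⁹ M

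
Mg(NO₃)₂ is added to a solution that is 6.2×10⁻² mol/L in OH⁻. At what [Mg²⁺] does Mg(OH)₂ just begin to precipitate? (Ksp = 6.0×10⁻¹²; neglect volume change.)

1.6×10⁻⁹ M

Precipitation of each salt begins when its ion product equals Ksp.
Mg(OH)₂(s) ⇌ Mg²⁺(aq) + 2 OH⁻(aq)
Ksp = [Mg²⁺][OH⁻]^2 = [Mg²⁺](6.2×10⁻²)^2
[Mg²⁺] = 6.0×10⁻¹² / (6.2×10⁻²)^2 = 1.6×10⁻⁹
[Mg²⁺] = 1.6×10⁻⁹ mol/L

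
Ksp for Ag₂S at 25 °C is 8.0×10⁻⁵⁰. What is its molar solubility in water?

2.7×10⁻¹⁷ M

Ag₂S(s) ⇌ 2 Ag⁺(aq) + S²⁻(aq)
For each mole of Ag₂S that dissolves per liter, [Ag⁺] = 2s and [S²⁻] = s; let s denote this solubility.
Ksp = [Ag⁺]^2[S²⁻] = (2s)^2 · s = 4s^3
4s^3 = 8.0×10⁻⁵⁰  ⇒  s^3 = 2.0×10⁻⁵⁰
s = 2.7×10⁻¹⁷ mol L⁻¹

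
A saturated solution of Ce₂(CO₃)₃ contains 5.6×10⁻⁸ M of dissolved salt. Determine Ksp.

Ksp = 5.9×10⁻³⁵

Ce₂(CO₃)₃(s) ⇌ 2 Ce³⁺(aq) + 3 CO₃²⁻(aq)
Call the molar solubility s, so that [Ce³⁺] = 2s and [CO₃²⁻] = 3s.
Ksp = [Ce³⁺]^2[CO₃²⁻]^3 = (2s)^2 · (3s)^3 = 108s^5
Ksp = 108 × (5.6×10⁻⁸)^5 = 5.9×10⁻³⁵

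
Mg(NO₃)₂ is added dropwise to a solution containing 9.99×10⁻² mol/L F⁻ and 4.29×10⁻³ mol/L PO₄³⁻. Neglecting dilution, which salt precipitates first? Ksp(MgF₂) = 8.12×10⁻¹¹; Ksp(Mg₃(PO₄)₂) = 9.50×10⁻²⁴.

MgF₂

A salt starts to precipitate once the ion product Q reaches its Ksp.
For MgF₂: [Mg²⁺] = (Ksp/[F⁻]^2) = 8.14×10⁻⁹ mol/L
For Mg₃(PO₄)₂: [Mg²⁺] = (Ksp/[PO₄³⁻]^2)^(1/3) = 8.02×10⁻⁷ mol/L
MgF₂ requires the lower [Mg²⁺], so it precipitates first.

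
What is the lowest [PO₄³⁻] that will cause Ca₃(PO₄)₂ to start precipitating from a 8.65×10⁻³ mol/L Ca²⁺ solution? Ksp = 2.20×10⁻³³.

Each salt precipitates once Q = Ksp for that salt.
Ca₃(PO₄)₂(s) ⇌ 3 Ca²⁺(aq) + 2 PO₄³⁻(aq)
Ksp = [Ca²⁺]^3[PO₄³⁻]^2 = [PO₄³⁻]^2(8.65×10⁻³)^3
[PO₄³⁻]^2 = 2.20×10⁻³³ / (8.65×10⁻³)^3 = 3.40×10⁻²⁷
[PO₄³⁻] = 5.83×10⁻¹⁴ mol/L

5.83×10⁻¹⁴ M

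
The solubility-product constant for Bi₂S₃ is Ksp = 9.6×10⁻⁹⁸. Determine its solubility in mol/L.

Bi₂S₃(s) ⇌ 2 Bi³⁺(aq) + 3 S²⁻(aq)
Call the molar solubility s, so that [Bi³⁺] = 2s and [S²⁻] = 3s.
Ksp = [Bi³⁺]^2[S²⁻]^3 = (2s)^2 · (3s)^3 = 108s^5
108s^5 = 9.6×10⁻⁹⁸  ⇒  s^5 = 8.9×10⁻¹⁰⁰
s = (8.9×10⁻¹⁰⁰)^(1/5) = 1.5×10⁻²⁰ mol L⁻¹

1.5×10⁻²⁰ M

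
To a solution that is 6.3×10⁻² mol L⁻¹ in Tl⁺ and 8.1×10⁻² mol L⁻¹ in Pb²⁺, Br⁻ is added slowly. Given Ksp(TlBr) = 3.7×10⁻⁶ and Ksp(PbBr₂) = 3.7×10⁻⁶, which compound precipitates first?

A salt starts to precipitate once the ion product Q reaches its Ksp.
For TlBr: [Br⁻] = (Ksp/[Tl⁺]) = 5.9×10⁻⁵ mol L⁻¹
For PbBr₂: [Br⁻] = (Ksp/[Pb²⁺])^(1/2) = 6.8×10⁻³ mol L⁻¹
TlBr requires the lower [Br⁻], so it precipitates first.

TlBr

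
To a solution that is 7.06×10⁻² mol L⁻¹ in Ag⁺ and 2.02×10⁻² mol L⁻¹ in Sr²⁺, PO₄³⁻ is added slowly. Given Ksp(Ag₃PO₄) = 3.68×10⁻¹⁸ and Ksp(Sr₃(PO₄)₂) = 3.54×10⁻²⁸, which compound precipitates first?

Precipitation of each salt begins when its ion product equals Ksp.
For Ag₃PO₄: [PO₄³⁻] = (Ksp/[Ag⁺]^3) = 1.05×10⁻¹⁴ mol L⁻¹
For Sr₃(PO₄)₂: [PO₄³⁻] = (Ksp/[Sr²⁺]^3)^(1/2) = 6.55×10⁻¹² mol L⁻¹
Since Ag₃PO₄ needs less PO₄³⁻ to reach saturation, it precipitates first.

Ag₃PO₄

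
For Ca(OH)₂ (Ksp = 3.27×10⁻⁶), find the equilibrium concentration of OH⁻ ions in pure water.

1.87×10⁻² M

Ca(OH)₂(s) ⇌ Ca²⁺(aq) + 2 OH⁻(aq)
Call the molar solubility s, so that [Ca²⁺] = s and [OH⁻] = 2s.
Ksp = [Ca²⁺][OH⁻]^2 = s · (2s)^2 = 4s^3 = 3.27×10⁻⁶
s = 9.35×10⁻³ mol L⁻¹
[OH⁻] = 2s = 1.87×10⁻² mol L⁻¹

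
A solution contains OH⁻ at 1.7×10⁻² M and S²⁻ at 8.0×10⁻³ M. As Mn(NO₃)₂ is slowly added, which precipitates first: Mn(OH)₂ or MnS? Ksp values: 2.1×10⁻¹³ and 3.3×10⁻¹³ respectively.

MnS

Precipitation begins when Q = Ksp.
For Mn(OH)₂: [Mn²⁺] = (Ksp/[OH⁻]^2) = 7.3×10⁻¹⁰ M
For MnS: [Mn²⁺] = (Ksp/[S²⁻]) = 4.1×10⁻¹¹ M
Since MnS needs less Mn²⁺ to reach saturation, it precipitates first.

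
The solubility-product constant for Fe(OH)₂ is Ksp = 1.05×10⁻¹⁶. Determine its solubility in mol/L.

2.97×10⁻⁶ M

Fe(OH)₂(s) ⇌ Fe²⁺(aq) + 2 OH⁻(aq)
With molar solubility s: [Fe²⁺] = s, [OH⁻] = 2s.
Ksp = [Fe²⁺][OH⁻]^2 = s · (2s)^2 = 4s^3
4s^3 = 1.05×10⁻¹⁶  ⇒  s^3 = 2.63×10⁻¹⁷
Taking the 3rd root, s = 2.97×10⁻⁶ mol L⁻¹.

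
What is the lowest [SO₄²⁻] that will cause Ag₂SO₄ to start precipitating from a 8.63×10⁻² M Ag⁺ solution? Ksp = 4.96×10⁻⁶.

6.66×10⁻⁴ M

Precipitation of each salt begins when its ion product equals Ksp.
Ag₂SO₄(s) ⇌ 2 Ag⁺(aq) + SO₄²⁻(aq)
Ksp = [Ag⁺]^2[SO₄²⁻] = [SO₄²⁻](8.63×10⁻²)^2
[SO₄²⁻] = 4.96×10⁻⁶ / (8.63×10⁻²)^2 = 6.66×10⁻⁴
[SO₄²⁻] = 6.66×10⁻⁴ M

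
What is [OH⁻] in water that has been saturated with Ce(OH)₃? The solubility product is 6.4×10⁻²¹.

1.2×10⁻⁵ M

Ce(OH)₃(s) ⇌ Ce³⁺(aq) + 3 OH⁻(aq)
Let s be the molar solubility. Then [Ce³⁺] = s and [OH⁻] = 3s.
Ksp = [Ce³⁺][OH⁻]^3 = s · (3s)^3 = 27s^4 = 6.4×10⁻²¹
s = 3.9×10⁻⁶ M
[OH⁻] = 3s = 1.2×10⁻⁵ M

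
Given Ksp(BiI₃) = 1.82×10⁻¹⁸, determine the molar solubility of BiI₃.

BiI₃(s) ⇌ Bi³⁺(aq) + 3 I⁻(aq)
Let s be the molar solubility. Then [Bi³⁺] = s and [I⁻] = 3s.
Ksp = [Bi³⁺][I⁻]^3 = s · (3s)^3 = 27s^4
27s^4 = 1.82×10⁻¹⁸  ⇒  s^4 = 6.74×10⁻²⁰
Taking the 4th root, s = 1.61×10⁻⁵ mol L⁻¹.

1.61×10⁻⁵ M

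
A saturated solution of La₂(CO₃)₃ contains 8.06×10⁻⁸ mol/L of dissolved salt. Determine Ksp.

La₂(CO₃)₃(s) ⇌ 2 La³⁺(aq) + 3 CO₃²⁻(aq)
If s mol/L of La₂(CO₃)₃ dissolves, [La³⁺] = 2s and [CO₃²⁻] = 3s.
Ksp = [La³⁺]^2[CO₃²⁻]^3 = (2s)^2 · (3s)^3 = 108s^5
Ksp = 108 × (8.06×10⁻⁸)^5 = 3.67×10⁻³⁴

Ksp = 3.67×10⁻³⁴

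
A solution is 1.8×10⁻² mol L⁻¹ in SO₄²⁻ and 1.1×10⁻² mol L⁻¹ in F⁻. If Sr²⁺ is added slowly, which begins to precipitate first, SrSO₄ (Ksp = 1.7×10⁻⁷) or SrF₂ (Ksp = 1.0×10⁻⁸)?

SrSO₄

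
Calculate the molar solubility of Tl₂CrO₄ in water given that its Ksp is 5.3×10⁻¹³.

5.1×10⁻⁵ M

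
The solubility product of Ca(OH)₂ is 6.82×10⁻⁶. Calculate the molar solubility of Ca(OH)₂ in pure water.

1.19×10⁻² M

Ca(OH)₂(s) ⇌ Ca²⁺(aq) + 2 OH⁻(aq)
If s mol/L of Ca(OH)₂ dissolves, [Ca²⁺] = s and [OH⁻] = 2s.
Ksp = [Ca²⁺][OH⁻]^2 = s · (2s)^2 = 4s^3
4s^3 = 6.82×10⁻⁶  ⇒  s^3 = 1.71×10⁻⁶
s = 1.19×10⁻² mol/L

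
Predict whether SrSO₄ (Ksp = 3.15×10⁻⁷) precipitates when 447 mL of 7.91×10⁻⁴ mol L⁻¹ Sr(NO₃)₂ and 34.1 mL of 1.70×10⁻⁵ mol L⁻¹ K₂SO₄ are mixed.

No

Total volume after mixing = 447 + 34.1 = 481.1 mL.
[Sr²⁺] = (7.91×10⁻⁴)(447)/481.1 = 7.35×10⁻⁴ mol L⁻¹
[SO₄²⁻] = (1.70×10⁻⁵)(34.1)/481.1 = 1.20×10⁻⁶ mol L⁻¹
Q = [Sr²⁺][SO₄²⁻] = 8.86×10⁻¹⁰
Q = 8.86×10⁻¹⁰ < Ksp = 3.15×10⁻⁷, so the solution is unsaturated and no precipitate forms.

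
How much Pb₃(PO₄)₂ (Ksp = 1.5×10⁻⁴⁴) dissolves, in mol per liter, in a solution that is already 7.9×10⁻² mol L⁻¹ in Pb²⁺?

2.8×10⁻²¹ M

Pb₃(PO₄)₂(s) ⇌ 3 Pb²⁺(aq) + 2 PO₄³⁻(aq)
Pb²⁺ is already present at 7.9×10⁻² mol L⁻¹. If s mol/L of Pb₃(PO₄)₂ dissolves, [PO₄³⁻] = 2s while [Pb²⁺] ≈ 7.9×10⁻² mol L⁻¹.
Ksp = [Pb²⁺]^3[PO₄³⁻]^2 = (7.9×10⁻²)^3(2s)^2
(2s)^2 = 1.5×10⁻⁴⁴ / (7.9×10⁻²)^3 = 3.0×10⁻⁴¹
s = 2.8×10⁻²¹ mol L⁻¹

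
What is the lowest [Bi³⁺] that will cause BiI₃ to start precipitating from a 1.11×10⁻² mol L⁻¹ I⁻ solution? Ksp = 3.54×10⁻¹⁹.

A salt starts to precipitate once the ion product Q reaches its Ksp.
BiI₃(s) ⇌ Bi³⁺(aq) + 3 I⁻(aq)
Ksp = [Bi³⁺][I⁻]^3 = [Bi³⁺](1.11×10⁻²)^3
[Bi³⁺] = 3.54×10⁻¹⁹ / (1.11×10⁻²)^3 = 2.59×10⁻¹³
[Bi³⁺] = 2.59×10⁻¹³ mol L⁻¹

2.59×10⁻¹³ M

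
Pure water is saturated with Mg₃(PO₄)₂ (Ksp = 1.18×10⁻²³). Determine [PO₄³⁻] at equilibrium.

Mg₃(PO₄)₂(s) ⇌ 3 Mg²⁺(aq) + 2 PO₄³⁻(aq)
Let s be the molar solubility. Then [Mg²⁺] = 3s and [PO₄³⁻] = 2s.
Ksp = [Mg²⁺]^3[PO₄³⁻]^2 = (3s)^3 · (2s)^2 = 108s^5 = 1.18×10⁻²³
s = 1.02×10⁻⁵ mol/L
[PO₄³⁻] = 2s = 2.04×10⁻⁵ mol/L

2.04×10⁻⁵ M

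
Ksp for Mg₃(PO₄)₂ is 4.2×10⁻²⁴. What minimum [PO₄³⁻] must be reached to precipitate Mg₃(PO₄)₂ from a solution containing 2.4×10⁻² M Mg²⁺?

Precipitation begins when Q = Ksp.
Mg₃(PO₄)₂(s) ⇌ 3 Mg²⁺(aq) + 2 PO₄³⁻(aq)
Ksp = [Mg²⁺]^3[PO₄³⁻]^2 = [PO₄³⁻]^2(2.4×10⁻²)^3
[PO₄³⁻]^2 = 4.2×10⁻²⁴ / (2.4×10⁻²)^3 = 3.0×10⁻¹⁹
[PO₄³⁻] = 5.5×10⁻¹⁰ M

5.5×10⁻¹⁰ M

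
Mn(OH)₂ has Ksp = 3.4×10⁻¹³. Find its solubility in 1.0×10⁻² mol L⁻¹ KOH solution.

Mn(OH)₂(s) ⇌ Mn²⁺(aq) + 2 OH⁻(aq)
With OH⁻ already at 1.0×10⁻² mol L⁻¹ and s small, take [OH⁻] ≈ 1.0×10⁻² mol L⁻¹ and [Mn²⁺] = s.
Ksp = [Mn²⁺][OH⁻]^2 = s(1.0×10⁻²)^2
s = 3.4×10⁻¹³ / (1.0×10⁻²)^2 = 3.4×10⁻⁹
s = 3.4×10⁻⁹ mol L⁻¹

3.4×10⁻⁹ M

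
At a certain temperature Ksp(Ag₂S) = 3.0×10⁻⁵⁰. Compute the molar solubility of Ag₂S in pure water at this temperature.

2.0×10⁻¹⁷ M

Ag₂S(s) ⇌ 2 Ag⁺(aq) + S²⁻(aq)
Call the molar solubility s, so that [Ag⁺] = 2s and [S²⁻] = s.
Ksp = [Ag⁺]^2[S²⁻] = (2s)^2 · s = 4s^3
4s^3 = 3.0×10⁻⁵⁰  ⇒  s^3 = 7.5×10⁻⁵¹
s = 2.0×10⁻¹⁷ mol L⁻¹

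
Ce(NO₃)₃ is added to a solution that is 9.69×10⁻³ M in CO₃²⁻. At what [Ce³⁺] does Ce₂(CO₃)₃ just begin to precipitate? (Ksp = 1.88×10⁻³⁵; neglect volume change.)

4.55×10⁻¹⁵ M

Precipitation begins when Q = Ksp.
Ce₂(CO₃)₃(s) ⇌ 2 Ce³⁺(aq) + 3 CO₃²⁻(aq)
Ksp = [Ce³⁺]^2[CO₃²⁻]^3 = [Ce³⁺]^2(9.69×10⁻³)^3
[Ce³⁺]^2 = 1.88×10⁻³⁵ / (9.69×10⁻³)^3 = 2.07×10⁻²⁹
[Ce³⁺] = 4.55×10⁻¹⁵ M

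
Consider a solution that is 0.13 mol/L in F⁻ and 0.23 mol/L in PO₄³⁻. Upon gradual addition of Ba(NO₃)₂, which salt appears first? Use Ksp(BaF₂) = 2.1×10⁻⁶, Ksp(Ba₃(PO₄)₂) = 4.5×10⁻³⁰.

The threshold for precipitation is Q = Ksp.
For BaF₂: [Ba²⁺] = (Ksp/[F⁻]^2) = 1.2×10⁻⁴ mol/L
For Ba₃(PO₄)₂: [Ba²⁺] = (Ksp/[PO₄³⁻]^2)^(1/3) = 4.4×10⁻¹⁰ mol/L
The smaller threshold [Ba²⁺] is reached first, so Ba₃(PO₄)₂ precipitates first.

Ba₃(PO₄)₂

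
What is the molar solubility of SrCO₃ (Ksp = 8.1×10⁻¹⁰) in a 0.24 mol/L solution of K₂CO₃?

3.4×10⁻⁹ M

SrCO₃(s) ⇌ Sr²⁺(aq) + CO₃²⁻(aq)
Let s be the solubility of SrCO₃ here. The common ion gives [CO₃²⁻] ≈ 0.24 mol/L, and [Sr²⁺] = s.
Ksp = [Sr²⁺][CO₃²⁻] = s(0.24)
s = 8.1×10⁻¹⁰ / (0.24) = 3.4×10⁻⁹
s = 3.4×10⁻⁹ mol/L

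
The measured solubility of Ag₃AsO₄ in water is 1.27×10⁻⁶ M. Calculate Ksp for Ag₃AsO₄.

Ag₃AsO₄(s) ⇌ 3 Ag⁺(aq) + AsO₄³⁻(aq)
Let s be the molar solubility. Then [Ag⁺] = 3s and [AsO₄³⁻] = s.
Ksp = [Ag⁺]^3[AsO₄³⁻] = (3s)^3 · s = 27s^4
Ksp = 27 × (1.27×10⁻⁶)^4 = 7.02×10⁻²³

Ksp = 7.02×10⁻²³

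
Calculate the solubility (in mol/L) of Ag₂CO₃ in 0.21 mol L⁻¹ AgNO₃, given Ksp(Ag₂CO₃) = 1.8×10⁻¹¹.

Ag₂CO₃(s) ⇌ 2 Ag⁺(aq) + CO₃²⁻(aq)
The solution already contains Ag⁺ at 0.21 mol L⁻¹. Let s be the molar solubility of Ag₂CO₃.
[Ag⁺] ≈ 0.21 mol L⁻¹ (common ion dominates); [CO₃²⁻] = s.
Ksp = [Ag⁺]^2[CO₃²⁻] = (0.21)^2s
s = 1.8×10⁻¹¹ / (0.21)^2 = 4.1×10⁻¹⁰
s = 4.1×10⁻¹⁰ mol L⁻¹

4.1×10⁻¹⁰ M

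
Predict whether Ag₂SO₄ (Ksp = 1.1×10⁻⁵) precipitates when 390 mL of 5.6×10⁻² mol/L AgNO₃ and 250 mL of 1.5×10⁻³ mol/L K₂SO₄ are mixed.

After mixing, V = 390 mL + 250 mL = 640 mL.
[Ag⁺] = (5.6×10⁻²)(390)/640 = 3.4×10⁻² mol/L
[SO₄²⁻] = (1.5×10⁻³)(250)/640 = 5.9×10⁻⁴ mol/L
Q = [Ag⁺]^2[SO₄²⁻] = 6.8×10⁻⁷
Q = 6.8×10⁻⁷ < Ksp = 1.1×10⁻⁵, so the solution is unsaturated and no precipitate forms.

No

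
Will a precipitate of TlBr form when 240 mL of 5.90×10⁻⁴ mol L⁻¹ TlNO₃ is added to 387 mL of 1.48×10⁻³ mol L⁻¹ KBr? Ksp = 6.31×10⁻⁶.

Total volume after mixing = 240 + 387 = 627 mL.
[Tl⁺] = (5.90×10⁻⁴)(240)/627 = 2.26×10⁻⁴ mol L⁻¹
[Br⁻] = (1.48×10⁻³)(387)/627 = 9.13×10⁻⁴ mol L⁻¹
Q = [Tl⁺][Br⁻] = 2.06×10⁻⁷
Q = 2.06×10⁻⁷ < Ksp = 6.31×10⁻⁶, so the solution is unsaturated and no precipitate forms.

No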